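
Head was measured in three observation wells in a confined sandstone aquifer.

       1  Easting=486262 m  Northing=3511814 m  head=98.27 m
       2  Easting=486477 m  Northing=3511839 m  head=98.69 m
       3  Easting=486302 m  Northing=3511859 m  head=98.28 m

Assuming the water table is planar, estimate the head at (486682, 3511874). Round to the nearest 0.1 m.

99.1 m

Taking 1 as reference: 2−1 = (215, 25, +0.42); 3−1 = (40, 45, +0.01).
Solve a·Δx + b·Δy = Δh: det = 215·45 − 40·25 = 8675.
∂h/∂x = [(+0.42)·45 − (+0.01)·25] / 8675 = +0.002150
∂h/∂y = [215·(+0.01) − 40·(+0.42)] / 8675 = -0.001689
h(486682, 3511874) = 98.27 + (+0.002150)·(420) + (-0.001689)·(60) = 98.27 +0.903 -0.101 = 99.072 m.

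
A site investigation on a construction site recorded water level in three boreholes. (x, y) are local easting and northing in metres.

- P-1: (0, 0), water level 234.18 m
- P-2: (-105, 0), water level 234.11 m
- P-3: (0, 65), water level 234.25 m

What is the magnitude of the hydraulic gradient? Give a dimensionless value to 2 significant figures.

0.0013

∂h/∂x = (234.11 − 234.18) / (-105 − 0) = +0.0006667
∂h/∂y = (234.25 − 234.18) / (65 − 0) = +0.001077
|∇h| = √(0.0006667² + 0.001077²) = 0.001267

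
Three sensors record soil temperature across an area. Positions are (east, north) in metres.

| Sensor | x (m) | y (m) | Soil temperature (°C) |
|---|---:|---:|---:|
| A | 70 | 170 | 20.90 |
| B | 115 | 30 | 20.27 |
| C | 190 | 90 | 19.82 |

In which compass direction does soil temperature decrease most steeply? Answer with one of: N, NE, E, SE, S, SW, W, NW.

E

Taking A as reference: B−A = (45, -140, -0.63); C−A = (120, -80, -1.08).
Determinant of the coordinate differences = 45·(-80) − 120·(-140) = 13200.
∂T/∂x = [(-0.63)·(-80) − (-1.08)·(-140)] / 13200 = -0.007636
∂T/∂y = [45·(-1.08) − 120·(-0.63)] / 13200 = +0.002045
Steepest decrease is along −∇f = (+0.007636 E, -0.002045 N) → east.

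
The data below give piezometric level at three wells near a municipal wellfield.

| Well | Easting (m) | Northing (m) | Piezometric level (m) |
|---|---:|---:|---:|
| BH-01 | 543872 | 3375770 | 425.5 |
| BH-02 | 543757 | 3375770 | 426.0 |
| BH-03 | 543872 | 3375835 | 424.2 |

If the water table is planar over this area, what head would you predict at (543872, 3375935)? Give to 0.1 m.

422.2 m

∂h/∂x = (426.0 − 425.5) / (543757 − 543872) = -0.004348
∂h/∂y = (424.2 − 425.5) / (3375835 − 3375770) = -0.02000
h(543872, 3375935) = 425.5 + (-0.004348)·(0) + (-0.02000)·(165) = 425.5 -0.000 -3.300 = 422.200 m.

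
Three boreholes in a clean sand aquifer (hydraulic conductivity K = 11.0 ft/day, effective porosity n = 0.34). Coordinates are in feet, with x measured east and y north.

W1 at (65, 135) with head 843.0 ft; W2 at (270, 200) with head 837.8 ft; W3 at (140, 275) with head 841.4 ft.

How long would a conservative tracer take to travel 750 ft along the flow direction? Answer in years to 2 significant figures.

2.4 years

With h = a·x + b·y + c and W1 as origin, the differences give:
  205·a + 65·b = -5.2
  75·a + 140·b = -1.6
Eliminate b (×140 and ×65, subtract): 23825·a = -624.00 → a = ∂h/∂x = -0.02619
Back-substitute: b = ∂h/∂y = +0.002602.
|∇h| = √(-0.02619² + 0.002602²) = 0.02632
Seepage velocity v = K·i/n = 11.0 × 0.02632 / 0.34 = 0.8515 ft/day.
t = 750 / 0.8515 = 880.8 days = 2.41 years.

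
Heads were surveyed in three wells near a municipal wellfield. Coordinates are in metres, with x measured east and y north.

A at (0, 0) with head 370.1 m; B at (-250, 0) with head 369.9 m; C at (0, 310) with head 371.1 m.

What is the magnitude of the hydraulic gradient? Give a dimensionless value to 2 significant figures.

∂h/∂x = (369.9 − 370.1) / (-250 − 0) = +0.0008000
∂h/∂y = (371.1 − 370.1) / (310 − 0) = +0.003226
|∇h| = √(0.0008000² + 0.003226²) = 0.003324

0.0033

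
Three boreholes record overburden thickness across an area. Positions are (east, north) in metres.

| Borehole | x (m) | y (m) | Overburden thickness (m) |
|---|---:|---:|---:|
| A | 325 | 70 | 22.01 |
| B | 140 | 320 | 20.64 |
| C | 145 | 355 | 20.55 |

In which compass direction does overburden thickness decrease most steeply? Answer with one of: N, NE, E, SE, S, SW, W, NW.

Differences from A: to B (Δx, Δy, Δh) = (-185, 250, -1.37); to C = (-180, 285, -1.46).
Determinant of the coordinate differences = (-185)·285 − (-180)·250 = -7725.
∂d/∂x = [(-1.37)·285 − (-1.46)·250] / -7725 = +0.003294
∂d/∂y = [(-185)·(-1.46) − (-180)·(-1.37)] / -7725 = -0.003042
Steepest decrease is along −∇f = (-0.003294 E, +0.003042 N) → northwest.

NW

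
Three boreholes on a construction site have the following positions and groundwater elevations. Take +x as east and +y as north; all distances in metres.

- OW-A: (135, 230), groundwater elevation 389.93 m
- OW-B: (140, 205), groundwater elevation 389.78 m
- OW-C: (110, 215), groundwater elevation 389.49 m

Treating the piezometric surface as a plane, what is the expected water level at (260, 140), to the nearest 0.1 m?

390.7 m

Taking OW-A as reference: OW-B−OW-A = (5, -25, -0.15); OW-C−OW-A = (-25, -15, -0.44).
Solve a·Δx + b·Δy = Δh: det = 5·(-15) − (-25)·(-25) = -700.
∂h/∂x = [(-0.15)·(-15) − (-0.44)·(-25)] / -700 = +0.01250
∂h/∂y = [5·(-0.44) − (-25)·(-0.15)] / -700 = +0.008500
h(260, 140) = 389.93 + (+0.01250)·(125) + (+0.008500)·(-90) = 389.93 +1.562 -0.765 = 390.727 m.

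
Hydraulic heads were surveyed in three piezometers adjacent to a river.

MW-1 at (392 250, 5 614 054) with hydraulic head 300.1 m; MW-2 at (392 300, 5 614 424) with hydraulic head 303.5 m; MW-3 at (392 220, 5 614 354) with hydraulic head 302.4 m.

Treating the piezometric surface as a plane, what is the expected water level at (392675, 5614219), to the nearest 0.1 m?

304.2 m

Differences from MW-1: to MW-2 (Δx, Δy, Δh) = (50, 370, +3.4); to MW-3 = (-30, 300, +2.3).
Solve a·Δx + b·Δy = Δh: det = 50·300 − (-30)·370 = 26100.
∂h/∂x = [(+3.4)·300 − (+2.3)·370] / 26100 = +0.006475
∂h/∂y = [50·(+2.3) − (-30)·(+3.4)] / 26100 = +0.008314
h(392675, 5614219) = 300.1 + (+0.006475)·(425) + (+0.008314)·(165) = 300.1 +2.752 +1.372 = 304.224 m.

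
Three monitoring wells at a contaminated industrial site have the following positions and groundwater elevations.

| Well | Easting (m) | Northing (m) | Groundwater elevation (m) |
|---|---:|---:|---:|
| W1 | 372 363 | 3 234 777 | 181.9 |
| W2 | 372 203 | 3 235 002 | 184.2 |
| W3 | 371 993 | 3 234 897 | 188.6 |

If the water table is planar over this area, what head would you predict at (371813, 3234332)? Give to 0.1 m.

194.0 m

Differences from W1: to W2 (Δx, Δy, Δh) = (-160, 225, +2.3); to W3 = (-370, 120, +6.7).
Determinant of the coordinate differences = (-160)·120 − (-370)·225 = 64050.
∂h/∂x = [(+2.3)·120 − (+6.7)·225] / 64050 = -0.01923
∂h/∂y = [(-160)·(+6.7) − (-370)·(+2.3)] / 64050 = -0.003450
h(371813, 3234332) = 181.9 + (-0.01923)·(-550) + (-0.003450)·(-445) = 181.9 +10.575 +1.535 = 194.010 m.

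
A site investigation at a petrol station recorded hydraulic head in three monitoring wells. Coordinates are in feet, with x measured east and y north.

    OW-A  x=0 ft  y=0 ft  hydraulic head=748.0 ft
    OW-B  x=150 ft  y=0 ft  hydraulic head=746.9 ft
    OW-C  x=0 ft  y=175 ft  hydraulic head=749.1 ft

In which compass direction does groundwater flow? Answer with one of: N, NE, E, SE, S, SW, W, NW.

∂h/∂x = (746.9 − 748.0) / (150 − 0) = -0.007333
∂h/∂y = (749.1 − 748.0) / (175 − 0) = +0.006286
Flow = −∇h = (+0.007333 east, -0.006286 north), which points southeast.

SE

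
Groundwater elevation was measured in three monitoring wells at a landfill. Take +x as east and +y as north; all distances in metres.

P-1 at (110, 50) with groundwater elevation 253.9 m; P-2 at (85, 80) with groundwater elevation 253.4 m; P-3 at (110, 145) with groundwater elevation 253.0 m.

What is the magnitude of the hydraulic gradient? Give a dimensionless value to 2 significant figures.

0.013

Three-point gradient (reference P-1): Δ to P-2 = (-25, 30, -0.5), Δ to P-3 = (0, 95, -0.9).
∂h/∂x = +0.008632, ∂h/∂y = -0.009474 (det = -2375).
|∇h| = √(0.008632² + -0.009474²) = 0.01282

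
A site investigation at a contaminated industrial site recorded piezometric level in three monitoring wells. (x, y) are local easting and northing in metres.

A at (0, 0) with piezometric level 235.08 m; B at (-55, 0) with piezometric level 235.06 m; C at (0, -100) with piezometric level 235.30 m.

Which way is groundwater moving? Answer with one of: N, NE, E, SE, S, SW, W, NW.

N

∂h/∂x = (235.06 − 235.08) / (-55 − 0) = +0.0003636
∂h/∂y = (235.30 − 235.08) / (-100 − 0) = -0.002200
Flow = −∇h = (-0.0003636 east, +0.002200 north), which points north.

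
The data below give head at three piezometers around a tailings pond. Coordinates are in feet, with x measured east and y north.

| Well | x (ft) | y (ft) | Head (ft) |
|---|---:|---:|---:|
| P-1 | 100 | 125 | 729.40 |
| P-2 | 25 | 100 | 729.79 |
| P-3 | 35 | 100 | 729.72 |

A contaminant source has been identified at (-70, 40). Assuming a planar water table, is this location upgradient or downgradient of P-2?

upgradient

With h = a·x + b·y + c and P-1 as origin, the differences give:
  (-75)·a + (-25)·b = +0.39
  (-65)·a + (-25)·b = +0.32
Eliminate b (×(-25) and ×(-25), subtract): 250·a = -1.750 → a = ∂h/∂x = -0.007000
Back-substitute: b = ∂h/∂y = +0.005400.
Head at (-70, 40) = 729.40 + (-0.007000)·(-170) + (+0.005400)·(-85) = 730.13 ft.
That is higher than the 729.79 ft at P-2, so the point is upgradient.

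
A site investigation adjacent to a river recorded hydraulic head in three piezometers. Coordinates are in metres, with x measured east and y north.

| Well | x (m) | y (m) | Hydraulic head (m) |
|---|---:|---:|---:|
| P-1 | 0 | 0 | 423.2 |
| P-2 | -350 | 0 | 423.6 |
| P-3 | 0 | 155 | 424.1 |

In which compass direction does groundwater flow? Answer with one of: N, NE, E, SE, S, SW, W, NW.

∂h/∂x = (423.6 − 423.2) / (-350 − 0) = -0.001143
∂h/∂y = (424.1 − 423.2) / (155 − 0) = +0.005806
Flow = −∇h = (+0.001143 east, -0.005806 north), which points south.

S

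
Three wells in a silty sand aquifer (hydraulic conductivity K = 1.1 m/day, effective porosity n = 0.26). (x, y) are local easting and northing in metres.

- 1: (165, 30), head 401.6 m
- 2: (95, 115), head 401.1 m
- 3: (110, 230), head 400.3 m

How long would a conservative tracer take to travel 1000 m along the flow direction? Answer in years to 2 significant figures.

With h = a·x + b·y + c and 1 as origin, the differences give:
  (-70)·a + 85·b = -0.5
  (-55)·a + 200·b = -1.3
Eliminate b (×200 and ×85, subtract): -9325·a = 10.50 → a = ∂h/∂x = -0.001126
Back-substitute: b = ∂h/∂y = -0.006810.
|∇h| = √(-0.001126² + -0.006810²) = 0.006902
Seepage velocity v = K·i/n = 1.1 × 0.006902 / 0.26 = 0.0292 m/day.
t = 1000 / 0.0292 = 3.425e+04 days = 93.8 years.

94 years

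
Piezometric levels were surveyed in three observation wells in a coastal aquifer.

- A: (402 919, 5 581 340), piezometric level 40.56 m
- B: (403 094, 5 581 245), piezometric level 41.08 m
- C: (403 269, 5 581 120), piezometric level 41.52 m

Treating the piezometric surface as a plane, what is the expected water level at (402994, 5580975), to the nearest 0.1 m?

39.9 m

Differences from A: to B (Δx, Δy, Δh) = (175, -95, +0.52); to C = (350, -220, +0.96).
Solve a·Δx + b·Δy = Δh: det = 175·(-220) − 350·(-95) = -5250.
∂h/∂x = [(+0.52)·(-220) − (+0.96)·(-95)] / -5250 = +0.004419
∂h/∂y = [175·(+0.96) − 350·(+0.52)] / -5250 = +0.002667
h(402994, 5580975) = 40.56 + (+0.004419)·(75) + (+0.002667)·(-365) = 40.56 +0.331 -0.973 = 39.918 m.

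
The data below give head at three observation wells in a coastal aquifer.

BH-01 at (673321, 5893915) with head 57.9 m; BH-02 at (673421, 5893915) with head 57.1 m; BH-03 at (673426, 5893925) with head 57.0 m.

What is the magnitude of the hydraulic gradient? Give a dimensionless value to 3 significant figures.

0.0100

Taking BH-01 as reference: BH-02−BH-01 = (100, 0, -0.8); BH-03−BH-01 = (105, 10, -0.9).
Solve a·Δx + b·Δy = Δh: det = 100·10 − 105·0 = 1000.
∂h/∂x = [(-0.8)·10 − (-0.9)·0] / 1000 = -0.008000
∂h/∂y = [100·(-0.9) − 105·(-0.8)] / 1000 = -0.006000
|∇h| = √(-0.008000² + -0.006000²) = 0.01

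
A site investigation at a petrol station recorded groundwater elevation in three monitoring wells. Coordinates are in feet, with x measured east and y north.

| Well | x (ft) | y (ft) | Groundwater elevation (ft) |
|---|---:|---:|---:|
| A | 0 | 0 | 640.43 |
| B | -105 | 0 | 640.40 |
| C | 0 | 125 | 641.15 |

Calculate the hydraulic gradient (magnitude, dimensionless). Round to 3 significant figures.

∂h/∂x = (640.40 − 640.43) / (-105 − 0) = +0.0002857
∂h/∂y = (641.15 − 640.43) / (125 − 0) = +0.005760
|∇h| = √(0.0002857² + 0.005760²) = 0.005767

0.00577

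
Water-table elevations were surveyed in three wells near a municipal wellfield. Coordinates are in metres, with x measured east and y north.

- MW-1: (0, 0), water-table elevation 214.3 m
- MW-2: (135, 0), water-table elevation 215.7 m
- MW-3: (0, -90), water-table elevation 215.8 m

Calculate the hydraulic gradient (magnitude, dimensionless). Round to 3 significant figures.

∂h/∂x = (215.7 − 214.3) / (135 − 0) = +0.01037
∂h/∂y = (215.8 − 214.3) / (-90 − 0) = -0.01667
|∇h| = √(0.01037² + -0.01667²) = 0.01963

0.0196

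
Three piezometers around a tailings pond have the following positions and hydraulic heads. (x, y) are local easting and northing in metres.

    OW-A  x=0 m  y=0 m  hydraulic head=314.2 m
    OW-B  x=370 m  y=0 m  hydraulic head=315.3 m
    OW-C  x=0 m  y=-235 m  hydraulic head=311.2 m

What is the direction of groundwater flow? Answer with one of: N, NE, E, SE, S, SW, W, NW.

∂h/∂x = (315.3 − 314.2) / (370 − 0) = +0.002973
∂h/∂y = (311.2 − 314.2) / (-235 − 0) = +0.01277
Flow = −∇h = (-0.002973 east, -0.01277 north), which points south.

S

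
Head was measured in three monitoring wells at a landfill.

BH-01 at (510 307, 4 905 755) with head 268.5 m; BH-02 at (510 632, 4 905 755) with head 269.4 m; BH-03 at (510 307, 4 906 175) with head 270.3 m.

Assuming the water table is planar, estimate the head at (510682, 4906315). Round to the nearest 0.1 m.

271.9 m

∂h/∂x = (269.4 − 268.5) / (510632 − 510307) = +0.002769
∂h/∂y = (270.3 − 268.5) / (4906175 − 4905755) = +0.004286
h(510682, 4906315) = 268.5 + (+0.002769)·(375) + (+0.004286)·(560) = 268.5 +1.038 +2.400 = 271.938 m.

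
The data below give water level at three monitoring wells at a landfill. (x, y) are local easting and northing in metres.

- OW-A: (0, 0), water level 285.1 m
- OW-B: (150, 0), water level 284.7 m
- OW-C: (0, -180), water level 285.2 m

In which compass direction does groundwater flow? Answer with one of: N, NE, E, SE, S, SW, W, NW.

∂h/∂x = (284.7 − 285.1) / (150 − 0) = -0.002667
∂h/∂y = (285.2 − 285.1) / (-180 − 0) = -0.0005556
Flow = −∇h = (+0.002667 east, +0.0005556 north), which points east.

E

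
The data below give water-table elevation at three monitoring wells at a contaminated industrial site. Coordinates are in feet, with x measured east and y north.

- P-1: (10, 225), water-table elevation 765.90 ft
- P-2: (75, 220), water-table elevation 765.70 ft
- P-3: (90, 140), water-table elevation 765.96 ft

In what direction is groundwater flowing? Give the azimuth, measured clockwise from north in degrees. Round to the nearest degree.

Taking P-1 as reference: P-2−P-1 = (65, -5, -0.20); P-3−P-1 = (80, -85, +0.06).
Solve a·Δx + b·Δy = Δh: det = 65·(-85) − 80·(-5) = -5125.
∂h/∂x = [(-0.20)·(-85) − (+0.06)·(-5)] / -5125 = -0.003376
∂h/∂y = [65·(+0.06) − 80·(-0.20)] / -5125 = -0.003883
Flow direction (−∇h) has components (+0.003376 E, +0.003883 N).
Azimuth = atan2(E, N) = atan2(+0.003376, +0.003883) = 41.0° ≈ 041°.

041°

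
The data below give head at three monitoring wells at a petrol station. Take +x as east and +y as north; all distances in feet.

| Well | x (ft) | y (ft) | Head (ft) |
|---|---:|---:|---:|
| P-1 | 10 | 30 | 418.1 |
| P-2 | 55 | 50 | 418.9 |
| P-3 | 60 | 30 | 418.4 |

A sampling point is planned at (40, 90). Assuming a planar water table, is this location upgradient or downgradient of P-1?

With h = a·x + b·y + c and P-1 as origin, the differences give:
  45·a + 20·b = +0.8
  50·a + 0·b = +0.3
Eliminate b (×0 and ×20, subtract): -1000·a = -6.00 → a = ∂h/∂x = +0.006000
Back-substitute: b = ∂h/∂y = +0.02650.
Head at (40, 90) = 418.1 + (+0.006000)·(30) + (+0.02650)·(60) = 419.87 ft.
That is higher than the 418.1 ft at P-1, so the point is upgradient.

upgradient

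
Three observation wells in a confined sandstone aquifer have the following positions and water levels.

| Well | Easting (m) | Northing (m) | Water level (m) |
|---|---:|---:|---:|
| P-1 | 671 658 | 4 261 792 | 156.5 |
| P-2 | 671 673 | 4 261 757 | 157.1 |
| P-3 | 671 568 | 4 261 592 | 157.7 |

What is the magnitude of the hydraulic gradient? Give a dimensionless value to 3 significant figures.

0.0173

Taking P-1 as reference: P-2−P-1 = (15, -35, +0.6); P-3−P-1 = (-90, -200, +1.2).
Solve a·Δx + b·Δy = Δh: det = 15·(-200) − (-90)·(-35) = -6150.
∂h/∂x = [(+0.6)·(-200) − (+1.2)·(-35)] / -6150 = +0.01268
∂h/∂y = [15·(+1.2) − (-90)·(+0.6)] / -6150 = -0.01171
|∇h| = √(0.01268² + -0.01171²) = 0.01726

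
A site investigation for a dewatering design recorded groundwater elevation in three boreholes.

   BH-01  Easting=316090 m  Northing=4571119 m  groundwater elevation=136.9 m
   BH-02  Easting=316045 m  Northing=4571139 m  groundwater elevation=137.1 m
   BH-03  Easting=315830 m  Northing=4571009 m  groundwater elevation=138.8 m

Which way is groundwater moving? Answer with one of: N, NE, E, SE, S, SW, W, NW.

NE

Three-point gradient (reference BH-01): Δ to BH-02 = (-45, 20, +0.2), Δ to BH-03 = (-260, -110, +1.9).
∂h/∂x = -0.005911, ∂h/∂y = -0.003300 (det = 10150).
Flow = −∇h = (+0.005911 east, +0.003300 north), which points northeast.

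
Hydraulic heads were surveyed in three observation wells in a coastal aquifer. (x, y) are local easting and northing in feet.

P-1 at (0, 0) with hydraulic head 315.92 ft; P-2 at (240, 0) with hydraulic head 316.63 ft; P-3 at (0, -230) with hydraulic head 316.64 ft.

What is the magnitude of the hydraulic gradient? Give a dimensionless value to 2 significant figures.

0.0043

∂h/∂x = (316.63 − 315.92) / (240 − 0) = +0.002958
∂h/∂y = (316.64 − 315.92) / (-230 − 0) = -0.003130
|∇h| = √(0.002958² + -0.003130²) = 0.004307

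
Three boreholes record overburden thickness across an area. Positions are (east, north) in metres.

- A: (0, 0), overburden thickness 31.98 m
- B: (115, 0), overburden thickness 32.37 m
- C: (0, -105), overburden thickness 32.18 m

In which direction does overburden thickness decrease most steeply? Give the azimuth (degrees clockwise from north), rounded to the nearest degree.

299°

∂d/∂x = (32.37 − 31.98) / (115 − 0) = +0.003391
∂d/∂y = (32.18 − 31.98) / (-105 − 0) = -0.001905
Steepest decrease is along −∇f: components (-0.003391 E, +0.001905 N).
Azimuth = atan2(-0.003391, +0.001905) = 299.3° ≈ 299°.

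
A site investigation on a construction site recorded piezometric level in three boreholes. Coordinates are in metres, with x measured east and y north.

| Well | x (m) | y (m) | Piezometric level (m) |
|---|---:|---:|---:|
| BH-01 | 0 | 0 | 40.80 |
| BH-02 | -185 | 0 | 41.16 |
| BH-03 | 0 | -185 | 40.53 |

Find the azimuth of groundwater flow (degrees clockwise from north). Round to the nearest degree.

127°

∂h/∂x = (41.16 − 40.80) / (-185 − 0) = -0.001946
∂h/∂y = (40.53 − 40.80) / (-185 − 0) = +0.001459
Flow direction (−∇h) has components (+0.001946 E, -0.001459 N).
Azimuth = atan2(E, N) = atan2(+0.001946, -0.001459) = 126.9° ≈ 127°.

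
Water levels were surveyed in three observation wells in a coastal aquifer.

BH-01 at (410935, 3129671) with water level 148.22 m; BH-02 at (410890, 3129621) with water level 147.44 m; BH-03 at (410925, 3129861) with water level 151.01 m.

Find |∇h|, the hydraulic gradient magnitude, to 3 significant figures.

With h = a·x + b·y + c and BH-01 as origin, the differences give:
  (-45)·a + (-50)·b = -0.78
  (-10)·a + 190·b = +2.79
Eliminate b (×190 and ×(-50), subtract): -9050·a = -8.700 → a = ∂h/∂x = +0.0009613
Back-substitute: b = ∂h/∂y = +0.01473.
|∇h| = √(0.0009613² + 0.01473²) = 0.01476

0.0148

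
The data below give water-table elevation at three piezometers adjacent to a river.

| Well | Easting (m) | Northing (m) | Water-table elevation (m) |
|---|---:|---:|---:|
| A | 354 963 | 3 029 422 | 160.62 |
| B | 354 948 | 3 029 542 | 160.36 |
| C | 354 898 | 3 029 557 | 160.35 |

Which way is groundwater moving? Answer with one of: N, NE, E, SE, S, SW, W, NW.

N

With h = a·x + b·y + c and A as origin, the differences give:
  (-15)·a + 120·b = -0.26
  (-65)·a + 135·b = -0.27
Eliminate b (×135 and ×120, subtract): 5775·a = -2.700 → a = ∂h/∂x = -0.0004675
Back-substitute: b = ∂h/∂y = -0.002225.
Flow = −∇h = (+0.0004675 east, +0.002225 north), which points north.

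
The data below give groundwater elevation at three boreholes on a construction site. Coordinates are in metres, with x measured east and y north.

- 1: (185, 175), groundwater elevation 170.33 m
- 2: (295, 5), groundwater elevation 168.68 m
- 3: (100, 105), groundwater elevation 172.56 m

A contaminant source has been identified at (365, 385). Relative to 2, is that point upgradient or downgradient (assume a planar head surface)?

downgradient

With h = a·x + b·y + c and 1 as origin, the differences give:
  110·a + (-170)·b = -1.65
  (-85)·a + (-70)·b = +2.23
Eliminate b (×(-70) and ×(-170), subtract): -22150·a = 494.600 → a = ∂h/∂x = -0.02233
Back-substitute: b = ∂h/∂y = -0.004743.
Head at (365, 385) = 170.33 + (-0.02233)·(180) + (-0.004743)·(210) = 165.31 m.
That is lower than the 168.68 m at 2, so the point is downgradient.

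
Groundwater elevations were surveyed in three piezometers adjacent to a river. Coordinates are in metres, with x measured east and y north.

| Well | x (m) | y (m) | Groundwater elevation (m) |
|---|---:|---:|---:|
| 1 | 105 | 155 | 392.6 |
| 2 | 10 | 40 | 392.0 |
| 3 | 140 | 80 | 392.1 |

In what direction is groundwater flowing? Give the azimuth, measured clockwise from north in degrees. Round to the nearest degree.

Taking 1 as reference: 2−1 = (-95, -115, -0.6); 3−1 = (35, -75, -0.5).
Solve a·Δx + b·Δy = Δh: det = (-95)·(-75) − 35·(-115) = 11150.
∂h/∂x = [(-0.6)·(-75) − (-0.5)·(-115)] / 11150 = -0.001121
∂h/∂y = [(-95)·(-0.5) − 35·(-0.6)] / 11150 = +0.006143
Flow direction (−∇h) has components (+0.001121 E, -0.006143 N).
Azimuth = atan2(E, N) = atan2(+0.001121, -0.006143) = 169.7° ≈ 170°.

170°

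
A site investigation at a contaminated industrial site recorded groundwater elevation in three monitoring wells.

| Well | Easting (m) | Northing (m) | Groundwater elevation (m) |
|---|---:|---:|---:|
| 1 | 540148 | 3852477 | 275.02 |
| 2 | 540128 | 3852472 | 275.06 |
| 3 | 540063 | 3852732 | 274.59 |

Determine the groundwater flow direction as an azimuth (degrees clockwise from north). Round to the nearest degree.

Differences from 1: to 2 (Δx, Δy, Δh) = (-20, -5, +0.04); to 3 = (-85, 255, -0.43).
Solve a·Δx + b·Δy = Δh: det = (-20)·255 − (-85)·(-5) = -5525.
∂h/∂x = [(+0.04)·255 − (-0.43)·(-5)] / -5525 = -0.001457
∂h/∂y = [(-20)·(-0.43) − (-85)·(+0.04)] / -5525 = -0.002172
Flow direction (−∇h) has components (+0.001457 E, +0.002172 N).
Azimuth = atan2(E, N) = atan2(+0.001457, +0.002172) = 33.9° ≈ 034°.

034°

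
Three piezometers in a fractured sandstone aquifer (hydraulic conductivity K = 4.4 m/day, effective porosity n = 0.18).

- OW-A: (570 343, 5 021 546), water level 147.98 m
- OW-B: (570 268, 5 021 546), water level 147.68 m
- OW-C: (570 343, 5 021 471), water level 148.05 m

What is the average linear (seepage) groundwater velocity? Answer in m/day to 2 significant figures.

∂h/∂x = (147.68 − 147.98) / (570268 − 570343) = +0.004000
∂h/∂y = (148.05 − 147.98) / (5021471 − 5021546) = -0.0009333
|∇h| = √(0.004000² + -0.0009333²) = 0.004107
Seepage velocity v = K·i/n = 4.4 × 0.004107 / 0.18 = 0.1004 m/day.

0.10 m/day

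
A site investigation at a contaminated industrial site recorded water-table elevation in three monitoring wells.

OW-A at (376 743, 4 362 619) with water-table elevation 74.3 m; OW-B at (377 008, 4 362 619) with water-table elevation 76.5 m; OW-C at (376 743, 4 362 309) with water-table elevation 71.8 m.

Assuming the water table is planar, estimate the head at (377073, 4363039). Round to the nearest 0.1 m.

∂h/∂x = (76.5 − 74.3) / (377008 − 376743) = +0.008302
∂h/∂y = (71.8 − 74.3) / (4362309 − 4362619) = +0.008065
h(377073, 4363039) = 74.3 + (+0.008302)·(330) + (+0.008065)·(420) = 74.3 +2.740 +3.387 = 80.427 m.

80.4 m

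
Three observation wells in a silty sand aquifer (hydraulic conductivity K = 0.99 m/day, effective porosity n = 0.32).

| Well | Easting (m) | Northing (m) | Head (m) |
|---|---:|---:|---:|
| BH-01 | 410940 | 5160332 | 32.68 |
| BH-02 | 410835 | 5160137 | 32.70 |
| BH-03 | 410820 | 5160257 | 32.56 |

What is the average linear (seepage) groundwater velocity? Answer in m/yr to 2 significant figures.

With h = a·x + b·y + c and BH-01 as origin, the differences give:
  (-105)·a + (-195)·b = +0.02
  (-120)·a + (-75)·b = -0.12
Eliminate b (×(-75) and ×(-195), subtract): -15525·a = -24.900 → a = ∂h/∂x = +0.001604
Back-substitute: b = ∂h/∂y = -0.0009662.
|∇h| = √(0.001604² + -0.0009662²) = 0.001873
Seepage velocity v = K·i/n = 0.99 × 0.001873 / 0.32 = 0.005795 m/day = 2.117 m/yr.

2.1 m/yr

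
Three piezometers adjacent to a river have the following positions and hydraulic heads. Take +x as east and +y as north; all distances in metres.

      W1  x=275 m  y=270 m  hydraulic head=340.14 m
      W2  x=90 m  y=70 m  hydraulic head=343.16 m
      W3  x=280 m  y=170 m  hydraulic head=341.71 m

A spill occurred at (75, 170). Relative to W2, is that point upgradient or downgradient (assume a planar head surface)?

downgradient

Three-point gradient (reference W1): Δ to W2 = (-185, -200, +3.02), Δ to W3 = (5, -100, +1.57).
∂h/∂x = +0.0006154, ∂h/∂y = -0.01567 (det = 19500).
Head at (75, 170) = 340.14 + (+0.0006154)·(-200) + (-0.01567)·(-100) = 341.58 m.
That is lower than the 343.16 m at W2, so the point is downgradient.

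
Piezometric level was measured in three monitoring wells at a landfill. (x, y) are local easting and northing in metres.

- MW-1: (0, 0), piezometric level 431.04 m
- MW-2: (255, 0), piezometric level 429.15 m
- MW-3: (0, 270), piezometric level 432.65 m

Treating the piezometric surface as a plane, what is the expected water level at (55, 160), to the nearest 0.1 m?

∂h/∂x = (429.15 − 431.04) / (255 − 0) = -0.007412
∂h/∂y = (432.65 − 431.04) / (270 − 0) = +0.005963
h(55, 160) = 431.04 + (-0.007412)·(55) + (+0.005963)·(160) = 431.04 -0.408 +0.954 = 431.586 m.

431.6 m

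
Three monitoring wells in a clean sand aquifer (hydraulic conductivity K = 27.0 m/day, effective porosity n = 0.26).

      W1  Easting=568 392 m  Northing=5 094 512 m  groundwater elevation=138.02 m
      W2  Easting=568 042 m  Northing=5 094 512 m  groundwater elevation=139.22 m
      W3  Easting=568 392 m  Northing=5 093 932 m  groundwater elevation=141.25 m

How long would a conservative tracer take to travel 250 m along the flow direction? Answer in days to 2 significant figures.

370 days

∂h/∂x = (139.22 − 138.02) / (568042 − 568392) = -0.003429
∂h/∂y = (141.25 − 138.02) / (5093932 − 5094512) = -0.005569
|∇h| = √(-0.003429² + -0.005569²) = 0.00654
Seepage velocity v = K·i/n = 27.0 × 0.00654 / 0.26 = 0.6792 m/day.
t = 250 / 0.6792 = 368.1 days.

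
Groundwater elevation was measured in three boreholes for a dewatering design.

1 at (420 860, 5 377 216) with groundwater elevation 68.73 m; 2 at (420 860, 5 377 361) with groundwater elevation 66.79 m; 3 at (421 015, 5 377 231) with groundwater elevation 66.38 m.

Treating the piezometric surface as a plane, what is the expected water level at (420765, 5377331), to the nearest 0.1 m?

68.5 m

Taking 1 as reference: 2−1 = (0, 145, -1.94); 3−1 = (155, 15, -2.35).
Solve a·Δx + b·Δy = Δh: det = 0·15 − 155·145 = -22475.
∂h/∂x = [(-1.94)·15 − (-2.35)·145] / -22475 = -0.01387
∂h/∂y = [0·(-2.35) − 155·(-1.94)] / -22475 = -0.01338
h(420765, 5377331) = 68.73 + (-0.01387)·(-95) + (-0.01338)·(115) = 68.73 +1.317 -1.539 = 68.509 m.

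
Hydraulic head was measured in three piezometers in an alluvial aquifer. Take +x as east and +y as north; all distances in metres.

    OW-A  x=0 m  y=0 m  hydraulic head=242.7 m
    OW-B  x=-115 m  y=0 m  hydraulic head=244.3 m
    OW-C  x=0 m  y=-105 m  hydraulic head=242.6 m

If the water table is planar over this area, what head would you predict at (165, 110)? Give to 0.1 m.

240.5 m

∂h/∂x = (244.3 − 242.7) / (-115 − 0) = -0.01391
∂h/∂y = (242.6 − 242.7) / (-105 − 0) = +0.0009524
h(165, 110) = 242.7 + (-0.01391)·(165) + (+0.0009524)·(110) = 242.7 -2.296 +0.105 = 240.509 m.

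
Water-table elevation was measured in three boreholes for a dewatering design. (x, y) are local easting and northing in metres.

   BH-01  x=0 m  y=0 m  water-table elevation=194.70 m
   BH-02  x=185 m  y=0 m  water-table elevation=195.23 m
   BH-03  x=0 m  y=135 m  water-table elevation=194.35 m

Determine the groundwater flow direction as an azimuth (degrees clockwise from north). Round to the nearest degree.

312°

∂h/∂x = (195.23 − 194.70) / (185 − 0) = +0.002865
∂h/∂y = (194.35 − 194.70) / (135 − 0) = -0.002593
Flow direction (−∇h) has components (-0.002865 E, +0.002593 N).
Azimuth = atan2(E, N) = atan2(-0.002865, +0.002593) = 312.1° ≈ 312°.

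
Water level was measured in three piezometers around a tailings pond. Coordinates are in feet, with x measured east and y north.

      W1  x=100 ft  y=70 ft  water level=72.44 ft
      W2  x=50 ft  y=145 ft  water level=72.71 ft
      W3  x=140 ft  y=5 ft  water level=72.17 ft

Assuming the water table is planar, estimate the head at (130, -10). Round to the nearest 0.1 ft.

With h = a·x + b·y + c and W1 as origin, the differences give:
  (-50)·a + 75·b = +0.27
  40·a + (-65)·b = -0.27
Eliminate b (×(-65) and ×75, subtract): 250·a = 2.700 → a = ∂h/∂x = +0.01080
Back-substitute: b = ∂h/∂y = +0.01080.
h(130, -10) = 72.44 + (+0.01080)·(30) + (+0.01080)·(-80) = 72.44 +0.324 -0.864 = 71.900 ft.

71.9 ft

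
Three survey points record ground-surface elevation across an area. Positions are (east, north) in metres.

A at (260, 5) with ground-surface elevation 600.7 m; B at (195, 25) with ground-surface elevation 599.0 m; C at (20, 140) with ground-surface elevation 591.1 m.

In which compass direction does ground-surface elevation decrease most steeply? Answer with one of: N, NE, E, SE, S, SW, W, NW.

Differences from A: to B (Δx, Δy, Δh) = (-65, 20, -1.7); to C = (-240, 135, -9.6).
Determinant of the coordinate differences = (-65)·135 − (-240)·20 = -3975.
∂z/∂x = [(-1.7)·135 − (-9.6)·20] / -3975 = +0.009434
∂z/∂y = [(-65)·(-9.6) − (-240)·(-1.7)] / -3975 = -0.05434
Steepest decrease is along −∇f = (-0.009434 E, +0.05434 N) → north.

N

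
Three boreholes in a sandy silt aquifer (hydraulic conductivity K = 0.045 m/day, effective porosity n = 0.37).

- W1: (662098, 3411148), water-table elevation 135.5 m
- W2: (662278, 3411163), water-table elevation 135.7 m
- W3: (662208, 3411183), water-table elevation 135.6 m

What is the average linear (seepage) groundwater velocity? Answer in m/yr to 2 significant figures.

Differences from W1: to W2 (Δx, Δy, Δh) = (180, 15, +0.2); to W3 = (110, 35, +0.1).
Determinant of the coordinate differences = 180·35 − 110·15 = 4650.
∂h/∂x = [(+0.2)·35 − (+0.1)·15] / 4650 = +0.001183
∂h/∂y = [180·(+0.1) − 110·(+0.2)] / 4650 = -0.0008602
|∇h| = √(0.001183² + -0.0008602²) = 0.001463
Seepage velocity v = K·i/n = 0.045 × 0.001463 / 0.37 = 0.0001779 m/day = 0.06498 m/yr.

0.065 m/yr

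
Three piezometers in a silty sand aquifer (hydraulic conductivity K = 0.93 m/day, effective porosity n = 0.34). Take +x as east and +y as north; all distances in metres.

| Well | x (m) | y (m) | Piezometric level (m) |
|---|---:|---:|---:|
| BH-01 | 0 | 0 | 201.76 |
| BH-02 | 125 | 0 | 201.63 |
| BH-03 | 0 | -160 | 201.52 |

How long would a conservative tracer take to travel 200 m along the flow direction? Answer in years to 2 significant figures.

110 years

∂h/∂x = (201.63 − 201.76) / (125 − 0) = -0.001040
∂h/∂y = (201.52 − 201.76) / (-160 − 0) = +0.001500
|∇h| = √(-0.001040² + 0.001500²) = 0.001825
Seepage velocity v = K·i/n = 0.93 × 0.001825 / 0.34 = 0.004992 m/day.
t = 200 / 0.004992 = 4.006e+04 days = 110 years.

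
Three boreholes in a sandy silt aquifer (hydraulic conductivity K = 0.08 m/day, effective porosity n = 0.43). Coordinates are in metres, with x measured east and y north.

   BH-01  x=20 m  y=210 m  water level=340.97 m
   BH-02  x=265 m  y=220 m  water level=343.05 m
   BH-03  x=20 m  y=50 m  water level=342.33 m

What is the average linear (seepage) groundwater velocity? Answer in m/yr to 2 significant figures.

0.83 m/yr

Taking BH-01 as reference: BH-02−BH-01 = (245, 10, +2.08); BH-03−BH-01 = (0, -160, +1.36).
Solve a·Δx + b·Δy = Δh: det = 245·(-160) − 0·10 = -39200.
∂h/∂x = [(+2.08)·(-160) − (+1.36)·10] / -39200 = +0.008837
∂h/∂y = [245·(+1.36) − 0·(+2.08)] / -39200 = -0.008500
|∇h| = √(0.008837² + -0.008500²) = 0.01226
Seepage velocity v = K·i/n = 0.08 × 0.01226 / 0.43 = 0.002281 m/day = 0.8331 m/yr.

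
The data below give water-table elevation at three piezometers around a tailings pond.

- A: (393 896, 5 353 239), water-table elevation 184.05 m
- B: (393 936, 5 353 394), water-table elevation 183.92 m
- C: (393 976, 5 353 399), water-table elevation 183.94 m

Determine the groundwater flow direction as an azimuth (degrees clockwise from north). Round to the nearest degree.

Taking A as reference: B−A = (40, 155, -0.13); C−A = (80, 160, -0.11).
Determinant of the coordinate differences = 40·160 − 80·155 = -6000.
∂h/∂x = [(-0.13)·160 − (-0.11)·155] / -6000 = +0.0006250
∂h/∂y = [40·(-0.11) − 80·(-0.13)] / -6000 = -0.001000
Flow direction (−∇h) has components (-0.0006250 E, +0.001000 N).
Azimuth = atan2(E, N) = atan2(-0.0006250, +0.001000) = 328.0° ≈ 328°.

328°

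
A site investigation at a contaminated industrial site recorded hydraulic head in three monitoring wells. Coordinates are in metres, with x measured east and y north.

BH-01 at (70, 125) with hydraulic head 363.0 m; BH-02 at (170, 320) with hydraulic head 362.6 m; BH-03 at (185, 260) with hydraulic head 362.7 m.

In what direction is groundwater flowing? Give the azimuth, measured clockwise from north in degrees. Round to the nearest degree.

Differences from BH-01: to BH-02 (Δx, Δy, Δh) = (100, 195, -0.4); to BH-03 = (115, 135, -0.3).
Determinant of the coordinate differences = 100·135 − 115·195 = -8925.
∂h/∂x = [(-0.4)·135 − (-0.3)·195] / -8925 = -0.0005042
∂h/∂y = [100·(-0.3) − 115·(-0.4)] / -8925 = -0.001793
Flow direction (−∇h) has components (+0.0005042 E, +0.001793 N).
Azimuth = atan2(E, N) = atan2(+0.0005042, +0.001793) = 15.7° ≈ 016°.

016°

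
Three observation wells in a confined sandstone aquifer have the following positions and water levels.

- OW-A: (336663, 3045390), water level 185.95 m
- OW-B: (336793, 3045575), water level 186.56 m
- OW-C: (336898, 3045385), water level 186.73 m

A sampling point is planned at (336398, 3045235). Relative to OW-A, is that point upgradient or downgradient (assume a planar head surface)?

downgradient

With h = a·x + b·y + c and OW-A as origin, the differences give:
  130·a + 185·b = +0.61
  235·a + (-5)·b = +0.78
Eliminate b (×(-5) and ×185, subtract): -44125·a = -147.350 → a = ∂h/∂x = +0.003339
Back-substitute: b = ∂h/∂y = +0.0009507.
Head at (336398, 3045235) = 185.95 + (+0.003339)·(-265) + (+0.0009507)·(-155) = 184.92 m.
That is lower than the 185.95 m at OW-A, so the point is downgradient.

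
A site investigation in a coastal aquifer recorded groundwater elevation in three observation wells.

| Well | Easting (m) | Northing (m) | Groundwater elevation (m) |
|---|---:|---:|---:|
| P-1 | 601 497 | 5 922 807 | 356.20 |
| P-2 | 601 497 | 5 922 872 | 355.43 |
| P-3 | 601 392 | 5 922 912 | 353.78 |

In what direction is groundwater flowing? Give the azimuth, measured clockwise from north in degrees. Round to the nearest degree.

Differences from P-1: to P-2 (Δx, Δy, Δh) = (0, 65, -0.77); to P-3 = (-105, 105, -2.42).
Determinant of the coordinate differences = 0·105 − (-105)·65 = 6825.
∂h/∂x = [(-0.77)·105 − (-2.42)·65] / 6825 = +0.01120
∂h/∂y = [0·(-2.42) − (-105)·(-0.77)] / 6825 = -0.01185
Flow direction (−∇h) has components (-0.01120 E, +0.01185 N).
Azimuth = atan2(E, N) = atan2(-0.01120, +0.01185) = 316.6° ≈ 317°.

317°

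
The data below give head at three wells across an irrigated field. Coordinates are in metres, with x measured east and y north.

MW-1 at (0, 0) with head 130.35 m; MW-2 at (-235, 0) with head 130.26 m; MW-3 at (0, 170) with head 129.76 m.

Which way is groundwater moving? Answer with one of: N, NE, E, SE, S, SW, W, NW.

N

∂h/∂x = (130.26 − 130.35) / (-235 − 0) = +0.0003830
∂h/∂y = (129.76 − 130.35) / (170 − 0) = -0.003471
Flow = −∇h = (-0.0003830 east, +0.003471 north), which points north.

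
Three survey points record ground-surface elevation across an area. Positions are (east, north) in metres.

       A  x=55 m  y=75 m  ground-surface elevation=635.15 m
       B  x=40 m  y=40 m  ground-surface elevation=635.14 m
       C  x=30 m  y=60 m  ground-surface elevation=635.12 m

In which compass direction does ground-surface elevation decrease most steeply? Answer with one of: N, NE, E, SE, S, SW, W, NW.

Taking A as reference: B−A = (-15, -35, -0.01); C−A = (-25, -15, -0.03).
Solve a·Δx + b·Δy = Δz: det = (-15)·(-15) − (-25)·(-35) = -650.
∂z/∂x = [(-0.01)·(-15) − (-0.03)·(-35)] / -650 = +0.001385
∂z/∂y = [(-15)·(-0.03) − (-25)·(-0.01)] / -650 = -0.0003077
Steepest decrease is along −∇f = (-0.001385 E, +0.0003077 N) → west.

W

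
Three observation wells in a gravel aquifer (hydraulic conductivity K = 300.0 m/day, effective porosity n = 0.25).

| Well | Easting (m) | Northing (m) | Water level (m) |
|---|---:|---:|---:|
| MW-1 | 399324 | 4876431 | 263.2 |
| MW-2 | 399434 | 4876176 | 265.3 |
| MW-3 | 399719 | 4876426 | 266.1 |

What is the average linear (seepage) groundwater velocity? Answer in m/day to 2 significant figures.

Three-point gradient (reference MW-1): Δ to MW-2 = (110, -255, +2.1), Δ to MW-3 = (395, -5, +2.9).
∂h/∂x = +0.007277, ∂h/∂y = -0.005096 (det = 100175).
|∇h| = √(0.007277² + -0.005096²) = 0.008884
Seepage velocity v = K·i/n = 300.0 × 0.008884 / 0.25 = 10.66 m/day.

11 m/day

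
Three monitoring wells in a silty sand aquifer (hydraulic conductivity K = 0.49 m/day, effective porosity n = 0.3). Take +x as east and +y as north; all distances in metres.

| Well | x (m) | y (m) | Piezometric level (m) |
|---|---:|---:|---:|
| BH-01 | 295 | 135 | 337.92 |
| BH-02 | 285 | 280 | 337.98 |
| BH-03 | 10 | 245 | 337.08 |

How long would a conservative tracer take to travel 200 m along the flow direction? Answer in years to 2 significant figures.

100 years

Three-point gradient (reference BH-01): Δ to BH-02 = (-10, 145, +0.06), Δ to BH-03 = (-285, 110, -0.84).
∂h/∂x = +0.003192, ∂h/∂y = +0.0006339 (det = 40225).
|∇h| = √(0.003192² + 0.0006339²) = 0.003254
Seepage velocity v = K·i/n = 0.49 × 0.003254 / 0.3 = 0.005315 m/day.
t = 200 / 0.005315 = 3.763e+04 days = 103 years.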